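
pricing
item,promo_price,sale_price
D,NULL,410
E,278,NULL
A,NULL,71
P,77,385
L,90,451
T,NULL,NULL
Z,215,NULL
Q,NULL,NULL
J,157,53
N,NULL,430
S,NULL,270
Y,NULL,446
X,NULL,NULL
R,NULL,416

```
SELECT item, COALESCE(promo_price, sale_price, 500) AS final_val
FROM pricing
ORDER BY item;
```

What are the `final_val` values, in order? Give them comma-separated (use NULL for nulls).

item=A: promo_price=NULL, sale_price=71 → 71
item=D: promo_price=NULL, sale_price=410 → 410
item=E: promo_price=278 → 278
item=J: promo_price=157 → 157
item=L: promo_price=90 → 90
item=N: promo_price=NULL, sale_price=430 → 430
item=P: promo_price=77 → 77
item=Q: promo_price=NULL, sale_price=NULL, → literal 500 → 500
item=R: promo_price=NULL, sale_price=416 → 416
item=S: promo_price=NULL, sale_price=270 → 270
item=T: promo_price=NULL, sale_price=NULL, → literal 500 → 500
item=X: promo_price=NULL, sale_price=NULL, → literal 500 → 500
item=Y: promo_price=NULL, sale_price=446 → 446
item=Z: promo_price=215 → 215

71, 410, 278, 157, 90, 430, 77, 500, 416, 270, 500, 500, 446, 215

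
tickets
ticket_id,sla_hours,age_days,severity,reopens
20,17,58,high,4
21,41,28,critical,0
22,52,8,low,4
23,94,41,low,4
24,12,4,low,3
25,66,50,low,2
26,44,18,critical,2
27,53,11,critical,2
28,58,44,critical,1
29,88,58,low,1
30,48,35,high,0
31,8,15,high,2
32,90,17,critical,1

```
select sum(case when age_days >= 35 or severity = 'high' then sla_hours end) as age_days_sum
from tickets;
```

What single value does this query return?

ticket_id=20: ✓ → 17
ticket_id=21: ✗
ticket_id=22: ✗
ticket_id=23: ✓ → 94
ticket_id=24: ✗
ticket_id=25: ✓ → 66
ticket_id=26: ✗
ticket_id=27: ✗
ticket_id=28: ✓ → 58
ticket_id=29: ✓ → 88
ticket_id=30: ✓ → 48
ticket_id=31: ✓ → 8
ticket_id=32: ✗
age_days_sum = 17 + 94 + 66 + 58 + 88 + 48 + 8 = 379

379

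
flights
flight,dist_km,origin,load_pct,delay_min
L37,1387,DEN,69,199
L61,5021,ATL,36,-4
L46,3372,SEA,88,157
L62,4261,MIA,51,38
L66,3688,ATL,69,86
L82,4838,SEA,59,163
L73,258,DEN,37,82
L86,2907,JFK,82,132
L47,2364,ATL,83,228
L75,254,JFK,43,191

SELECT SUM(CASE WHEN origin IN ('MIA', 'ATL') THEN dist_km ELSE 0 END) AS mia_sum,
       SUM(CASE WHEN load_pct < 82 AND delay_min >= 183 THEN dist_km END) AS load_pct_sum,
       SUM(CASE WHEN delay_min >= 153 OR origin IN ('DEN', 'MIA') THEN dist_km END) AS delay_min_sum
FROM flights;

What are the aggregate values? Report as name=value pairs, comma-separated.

mia_sum=15334, load_pct_sum=1641, delay_min_sum=16734

[mia_sum: origin IN ('MIA', 'ATL')]
flight=L37: ✗
flight=L61: ✓ → 5021
flight=L46: ✗
flight=L62: ✓ → 4261
flight=L66: ✓ → 3688
flight=L82: ✗
flight=L73: ✗
flight=L86: ✗
flight=L47: ✓ → 2364
flight=L75: ✗
mia_sum = 5021 + 4261 + 3688 + 2364 = 15334
—
[load_pct_sum: load_pct < 82 AND delay_min >= 183]
flight=L37: ✓ → 1387
flight=L61: ✗
flight=L46: ✗
flight=L62: ✗
flight=L66: ✗
flight=L82: ✗
flight=L73: ✗
flight=L86: ✗
flight=L47: ✗
flight=L75: ✓ → 254
load_pct_sum = 1387 + 254 = 1641
—
[delay_min_sum: delay_min >= 153 OR origin IN ('DEN', 'MIA')]
flight=L37: ✓ → 1387
flight=L61: ✗
flight=L46: ✓ → 3372
flight=L62: ✓ → 4261
flight=L66: ✗
flight=L82: ✓ → 4838
flight=L73: ✓ → 258
flight=L86: ✗
flight=L47: ✓ → 2364
flight=L75: ✓ → 254
delay_min_sum = 1387 + 3372 + 4261 + 4838 + 258 + 2364 + 254 = 16734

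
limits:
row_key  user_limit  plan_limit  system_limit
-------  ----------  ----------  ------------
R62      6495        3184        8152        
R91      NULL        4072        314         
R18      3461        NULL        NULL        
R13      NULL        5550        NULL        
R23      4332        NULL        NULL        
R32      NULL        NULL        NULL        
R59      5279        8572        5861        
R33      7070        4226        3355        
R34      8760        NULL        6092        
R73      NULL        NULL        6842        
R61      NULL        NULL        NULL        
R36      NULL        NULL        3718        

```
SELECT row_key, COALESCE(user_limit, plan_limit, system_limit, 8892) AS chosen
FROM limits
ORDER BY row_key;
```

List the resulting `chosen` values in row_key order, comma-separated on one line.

row_key=R13: user_limit=NULL, plan_limit=5550 → 5550
row_key=R18: user_limit=3461 → 3461
row_key=R23: user_limit=4332 → 4332
row_key=R32: user_limit=NULL, plan_limit=NULL, system_limit=NULL, → literal 8892 → 8892
row_key=R33: user_limit=7070 → 7070
row_key=R34: user_limit=8760 → 8760
row_key=R36: user_limit=NULL, plan_limit=NULL, system_limit=3718 → 3718
row_key=R59: user_limit=5279 → 5279
row_key=R61: user_limit=NULL, plan_limit=NULL, system_limit=NULL, → literal 8892 → 8892
row_key=R62: user_limit=6495 → 6495
row_key=R73: user_limit=NULL, plan_limit=NULL, system_limit=6842 → 6842
row_key=R91: user_limit=NULL, plan_limit=4072 → 4072

5550, 3461, 4332, 8892, 7070, 8760, 3718, 5279, 8892, 6495, 6842, 4072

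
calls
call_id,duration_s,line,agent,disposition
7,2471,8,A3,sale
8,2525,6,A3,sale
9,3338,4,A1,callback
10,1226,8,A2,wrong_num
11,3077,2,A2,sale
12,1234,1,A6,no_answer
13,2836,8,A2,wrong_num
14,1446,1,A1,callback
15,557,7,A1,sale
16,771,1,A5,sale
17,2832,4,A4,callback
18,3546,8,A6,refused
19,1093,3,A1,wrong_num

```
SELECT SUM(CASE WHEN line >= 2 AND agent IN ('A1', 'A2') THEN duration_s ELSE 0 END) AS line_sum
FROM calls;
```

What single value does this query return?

12127

call_id=7: ✗
call_id=8: ✗
call_id=9: ✓ → 3338
call_id=10: ✓ → 1226
call_id=11: ✓ → 3077
call_id=12: ✗
call_id=13: ✓ → 2836
call_id=14: ✗
call_id=15: ✓ → 557
call_id=16: ✗
call_id=17: ✗
call_id=18: ✗
call_id=19: ✓ → 1093
line_sum = 3338 + 1226 + 3077 + 2836 + 557 + 1093 = 12127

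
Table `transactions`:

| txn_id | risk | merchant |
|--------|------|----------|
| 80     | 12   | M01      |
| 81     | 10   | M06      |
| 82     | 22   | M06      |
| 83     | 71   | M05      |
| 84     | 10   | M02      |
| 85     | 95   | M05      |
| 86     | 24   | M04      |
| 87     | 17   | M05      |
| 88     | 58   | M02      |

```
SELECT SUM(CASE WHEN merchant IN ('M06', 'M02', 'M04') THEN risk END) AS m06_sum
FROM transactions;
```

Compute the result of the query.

124

txn_id=80: ✗
txn_id=81: ✓ → 10
txn_id=82: ✓ → 22
txn_id=83: ✗
txn_id=84: ✓ → 10
txn_id=85: ✗
txn_id=86: ✓ → 24
txn_id=87: ✗
txn_id=88: ✓ → 58
m06_sum = 10 + 22 + 10 + 24 + 58 = 124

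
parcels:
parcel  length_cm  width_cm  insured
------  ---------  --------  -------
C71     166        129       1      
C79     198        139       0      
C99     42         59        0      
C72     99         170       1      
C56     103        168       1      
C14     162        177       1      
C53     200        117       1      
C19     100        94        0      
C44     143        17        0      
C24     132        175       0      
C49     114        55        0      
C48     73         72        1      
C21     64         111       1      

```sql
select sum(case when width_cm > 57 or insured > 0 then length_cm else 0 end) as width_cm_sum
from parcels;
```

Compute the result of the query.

1339

parcel=C71: ✓ → 166
parcel=C79: ✓ → 198
parcel=C99: ✓ → 42
parcel=C72: ✓ → 99
parcel=C56: ✓ → 103
parcel=C14: ✓ → 162
parcel=C53: ✓ → 200
parcel=C19: ✓ → 100
parcel=C44: ✗
parcel=C24: ✓ → 132
parcel=C49: ✗
parcel=C48: ✓ → 73
parcel=C21: ✓ → 64
width_cm_sum = 166 + 198 + 42 + 99 + 103 + 162 + 200 + 100 + 132 + 73 + 64 = 1339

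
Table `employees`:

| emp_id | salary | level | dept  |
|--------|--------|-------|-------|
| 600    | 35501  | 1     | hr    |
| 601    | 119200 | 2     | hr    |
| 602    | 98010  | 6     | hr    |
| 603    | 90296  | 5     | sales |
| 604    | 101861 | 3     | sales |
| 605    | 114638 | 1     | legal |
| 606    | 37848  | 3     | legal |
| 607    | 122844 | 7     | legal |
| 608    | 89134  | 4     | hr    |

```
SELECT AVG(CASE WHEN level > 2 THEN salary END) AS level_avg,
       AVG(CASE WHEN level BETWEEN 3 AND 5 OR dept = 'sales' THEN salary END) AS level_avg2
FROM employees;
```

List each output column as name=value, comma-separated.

[level_avg: level > 2]
emp_id=600: ✗
emp_id=601: ✗
emp_id=602: ✓ → 98010
emp_id=603: ✓ → 90296
emp_id=604: ✓ → 101861
emp_id=605: ✗
emp_id=606: ✓ → 37848
emp_id=607: ✓ → 122844
emp_id=608: ✓ → 89134
level_avg = (98010 + 90296 + 101861 + 37848 + 122844 + 89134) / 6 = 89998.8333333333
—
[level_avg2: level BETWEEN 3 AND 5 OR dept = 'sales']
emp_id=600: ✗
emp_id=601: ✗
emp_id=602: ✗
emp_id=603: ✓ → 90296
emp_id=604: ✓ → 101861
emp_id=605: ✗
emp_id=606: ✓ → 37848
emp_id=607: ✗
emp_id=608: ✓ → 89134
level_avg2 = (90296 + 101861 + 37848 + 89134) / 4 = 79784.75

level_avg=89998.8333333333, level_avg2=79784.75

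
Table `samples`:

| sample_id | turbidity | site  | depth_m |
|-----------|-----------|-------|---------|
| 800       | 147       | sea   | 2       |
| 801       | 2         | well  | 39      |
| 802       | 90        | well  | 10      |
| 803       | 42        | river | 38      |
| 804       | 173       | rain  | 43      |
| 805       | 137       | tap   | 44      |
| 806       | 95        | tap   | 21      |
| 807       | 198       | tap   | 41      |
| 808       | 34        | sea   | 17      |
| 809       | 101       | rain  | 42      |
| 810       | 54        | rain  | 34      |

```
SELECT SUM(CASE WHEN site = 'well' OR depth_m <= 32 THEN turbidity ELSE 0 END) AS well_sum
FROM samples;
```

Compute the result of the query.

368

sample_id=800: ✓ → 147
sample_id=801: ✓ → 2
sample_id=802: ✓ → 90
sample_id=803: ✗
sample_id=804: ✗
sample_id=805: ✗
sample_id=806: ✓ → 95
sample_id=807: ✗
sample_id=808: ✓ → 34
sample_id=809: ✗
sample_id=810: ✗
well_sum = 147 + 2 + 90 + 95 + 34 = 368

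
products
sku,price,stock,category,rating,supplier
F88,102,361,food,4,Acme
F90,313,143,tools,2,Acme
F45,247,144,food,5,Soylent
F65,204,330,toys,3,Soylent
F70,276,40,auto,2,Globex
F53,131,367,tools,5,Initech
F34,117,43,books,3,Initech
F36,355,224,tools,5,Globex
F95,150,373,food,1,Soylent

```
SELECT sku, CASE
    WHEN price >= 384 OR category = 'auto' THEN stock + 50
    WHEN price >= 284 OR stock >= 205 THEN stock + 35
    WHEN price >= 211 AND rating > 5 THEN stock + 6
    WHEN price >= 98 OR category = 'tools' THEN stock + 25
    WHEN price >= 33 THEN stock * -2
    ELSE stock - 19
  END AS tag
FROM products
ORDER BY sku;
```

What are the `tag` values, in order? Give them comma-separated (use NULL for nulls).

68, 259, 169, 402, 365, 90, 396, 178, 408

sku=F34: price >= 98 OR category = 'tools' → 68
sku=F36: price >= 284 OR stock >= 205 → 259
sku=F45: price >= 98 OR category = 'tools' → 169
sku=F53: price >= 284 OR stock >= 205 → 402
sku=F65: price >= 284 OR stock >= 205 → 365
sku=F70: price >= 384 OR category = 'auto' → 90
sku=F88: price >= 284 OR stock >= 205 → 396
sku=F90: price >= 284 OR stock >= 205 → 178
sku=F95: price >= 284 OR stock >= 205 → 408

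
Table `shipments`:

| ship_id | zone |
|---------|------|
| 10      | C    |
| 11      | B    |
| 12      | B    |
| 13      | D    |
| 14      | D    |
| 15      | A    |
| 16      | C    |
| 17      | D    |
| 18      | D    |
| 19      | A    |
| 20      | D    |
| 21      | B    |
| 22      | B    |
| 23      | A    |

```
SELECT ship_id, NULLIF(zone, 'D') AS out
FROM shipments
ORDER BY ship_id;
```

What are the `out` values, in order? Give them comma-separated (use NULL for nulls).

ship_id=10: zone=C vs D: differ → C
ship_id=11: zone=B vs D: differ → B
ship_id=12: zone=B vs D: differ → B
ship_id=13: zone=D vs D: equal → NULL
ship_id=14: zone=D vs D: equal → NULL
ship_id=15: zone=A vs D: differ → A
ship_id=16: zone=C vs D: differ → C
ship_id=17: zone=D vs D: equal → NULL
ship_id=18: zone=D vs D: equal → NULL
ship_id=19: zone=A vs D: differ → A
ship_id=20: zone=D vs D: equal → NULL
ship_id=21: zone=B vs D: differ → B
ship_id=22: zone=B vs D: differ → B
ship_id=23: zone=A vs D: differ → A

C, B, B, NULL, NULL, A, C, NULL, NULL, A, NULL, B, B, A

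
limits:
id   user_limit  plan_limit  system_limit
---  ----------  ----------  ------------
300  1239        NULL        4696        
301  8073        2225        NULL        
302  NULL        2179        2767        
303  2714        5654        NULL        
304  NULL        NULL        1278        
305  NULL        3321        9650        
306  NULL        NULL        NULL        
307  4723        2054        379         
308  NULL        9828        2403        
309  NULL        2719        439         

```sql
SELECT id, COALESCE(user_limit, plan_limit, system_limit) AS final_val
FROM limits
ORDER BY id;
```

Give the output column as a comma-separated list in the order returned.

1239, 8073, 2179, 2714, 1278, 3321, NULL, 4723, 9828, 2719

id=300: user_limit=1239 → 1239
id=301: user_limit=8073 → 8073
id=302: user_limit=NULL, plan_limit=2179 → 2179
id=303: user_limit=2714 → 2714
id=304: user_limit=NULL, plan_limit=NULL, system_limit=1278 → 1278
id=305: user_limit=NULL, plan_limit=3321 → 3321
id=306: user_limit=NULL, plan_limit=NULL, system_limit=NULL (all NULL) → NULL
id=307: user_limit=4723 → 4723
id=308: user_limit=NULL, plan_limit=9828 → 9828
id=309: user_limit=NULL, plan_limit=2719 → 2719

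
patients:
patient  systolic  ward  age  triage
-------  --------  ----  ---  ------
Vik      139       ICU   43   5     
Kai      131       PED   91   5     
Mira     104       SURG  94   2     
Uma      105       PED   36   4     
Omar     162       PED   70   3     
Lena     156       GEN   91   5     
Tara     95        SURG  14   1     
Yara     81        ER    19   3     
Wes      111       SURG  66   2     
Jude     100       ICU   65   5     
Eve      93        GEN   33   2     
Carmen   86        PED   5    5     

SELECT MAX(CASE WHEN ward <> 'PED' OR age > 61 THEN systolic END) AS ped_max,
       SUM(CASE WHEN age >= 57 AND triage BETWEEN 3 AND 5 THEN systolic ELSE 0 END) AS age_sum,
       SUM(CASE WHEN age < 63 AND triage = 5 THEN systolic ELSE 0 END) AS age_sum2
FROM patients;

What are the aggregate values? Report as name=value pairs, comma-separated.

ped_max=162, age_sum=549, age_sum2=225

[ped_max: ward <> 'PED' OR age > 61]
patient=Vik: ✓ → 139
patient=Kai: ✓ → 131
patient=Mira: ✓ → 104
patient=Uma: ✗
patient=Omar: ✓ → 162
patient=Lena: ✓ → 156
patient=Tara: ✓ → 95
patient=Yara: ✓ → 81
patient=Wes: ✓ → 111
patient=Jude: ✓ → 100
patient=Eve: ✓ → 93
patient=Carmen: ✗
ped_max = MAX(139, 131, 104, 162, 156, 95, 81, 111, 100, 93) = 162
—
[age_sum: age >= 57 AND triage BETWEEN 3 AND 5]
patient=Vik: ✗
patient=Kai: ✓ → 131
patient=Mira: ✗
patient=Uma: ✗
patient=Omar: ✓ → 162
patient=Lena: ✓ → 156
patient=Tara: ✗
patient=Yara: ✗
patient=Wes: ✗
patient=Jude: ✓ → 100
patient=Eve: ✗
patient=Carmen: ✗
age_sum = 131 + 162 + 156 + 100 = 549
—
[age_sum2: age < 63 AND triage = 5]
patient=Vik: ✓ → 139
patient=Kai: ✗
patient=Mira: ✗
patient=Uma: ✗
patient=Omar: ✗
patient=Lena: ✗
patient=Tara: ✗
patient=Yara: ✗
patient=Wes: ✗
patient=Jude: ✗
patient=Eve: ✗
patient=Carmen: ✓ → 86
age_sum2 = 139 + 86 = 225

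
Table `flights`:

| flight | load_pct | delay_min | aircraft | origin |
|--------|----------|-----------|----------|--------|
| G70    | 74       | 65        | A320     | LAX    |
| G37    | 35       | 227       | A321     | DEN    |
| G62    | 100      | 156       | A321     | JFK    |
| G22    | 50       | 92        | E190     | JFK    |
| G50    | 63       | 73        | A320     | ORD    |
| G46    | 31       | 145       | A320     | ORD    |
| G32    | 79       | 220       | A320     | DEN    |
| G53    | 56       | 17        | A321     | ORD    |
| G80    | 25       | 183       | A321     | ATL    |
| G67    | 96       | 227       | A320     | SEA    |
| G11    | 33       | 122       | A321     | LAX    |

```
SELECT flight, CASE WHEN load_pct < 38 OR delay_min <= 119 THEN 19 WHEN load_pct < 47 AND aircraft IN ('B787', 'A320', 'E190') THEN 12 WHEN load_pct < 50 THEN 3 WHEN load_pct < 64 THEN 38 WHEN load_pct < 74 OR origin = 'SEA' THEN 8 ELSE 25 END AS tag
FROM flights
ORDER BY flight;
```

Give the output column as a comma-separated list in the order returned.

flight=G11: load_pct < 38 OR delay_min <= 119 → 19
flight=G22: load_pct < 38 OR delay_min <= 119 → 19
flight=G32: ELSE → 25
flight=G37: load_pct < 38 OR delay_min <= 119 → 19
flight=G46: load_pct < 38 OR delay_min <= 119 → 19
flight=G50: load_pct < 38 OR delay_min <= 119 → 19
flight=G53: load_pct < 38 OR delay_min <= 119 → 19
flight=G62: ELSE → 25
flight=G67: load_pct < 74 OR origin = 'SEA' → 8
flight=G70: load_pct < 38 OR delay_min <= 119 → 19
flight=G80: load_pct < 38 OR delay_min <= 119 → 19

19, 19, 25, 19, 19, 19, 19, 25, 8, 19, 19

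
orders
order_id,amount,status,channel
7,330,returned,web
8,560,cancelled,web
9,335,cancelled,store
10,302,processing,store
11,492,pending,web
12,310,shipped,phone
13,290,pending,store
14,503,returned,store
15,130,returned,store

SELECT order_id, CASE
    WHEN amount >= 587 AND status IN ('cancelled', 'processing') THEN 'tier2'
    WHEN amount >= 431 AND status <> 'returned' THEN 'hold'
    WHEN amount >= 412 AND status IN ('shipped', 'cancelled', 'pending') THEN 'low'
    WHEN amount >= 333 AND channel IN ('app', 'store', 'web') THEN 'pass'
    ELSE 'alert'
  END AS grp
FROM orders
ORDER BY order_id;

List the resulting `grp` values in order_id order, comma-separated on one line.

order_id=7: ELSE → alert
order_id=8: amount >= 431 AND status <> 'returned' → hold
order_id=9: amount >= 333 AND channel IN ('app', 'store', 'web') → pass
order_id=10: ELSE → alert
order_id=11: amount >= 431 AND status <> 'returned' → hold
order_id=12: ELSE → alert
order_id=13: ELSE → alert
order_id=14: amount >= 333 AND channel IN ('app', 'store', 'web') → pass
order_id=15: ELSE → alert

alert, hold, pass, alert, hold, alert, alert, pass, alert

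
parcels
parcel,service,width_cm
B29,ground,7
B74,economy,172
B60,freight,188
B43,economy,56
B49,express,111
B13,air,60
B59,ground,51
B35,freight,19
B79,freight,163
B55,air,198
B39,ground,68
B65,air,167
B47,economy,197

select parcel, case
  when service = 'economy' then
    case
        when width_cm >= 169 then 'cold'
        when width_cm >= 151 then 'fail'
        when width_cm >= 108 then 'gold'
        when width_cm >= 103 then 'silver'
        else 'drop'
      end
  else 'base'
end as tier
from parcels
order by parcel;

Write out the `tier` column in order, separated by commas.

base, base, base, base, drop, cold, base, base, base, base, base, cold, base

parcel=B13: service='air' → outer ELSE → base
parcel=B29: service='ground' → outer ELSE → base
parcel=B35: service='freight' → outer ELSE → base
parcel=B39: service='ground' → outer ELSE → base
parcel=B43: service='economy' → inner[ELSE] → drop
parcel=B47: service='economy' → inner[width_cm >= 169] → cold
parcel=B49: service='express' → outer ELSE → base
parcel=B55: service='air' → outer ELSE → base
parcel=B59: service='ground' → outer ELSE → base
parcel=B60: service='freight' → outer ELSE → base
parcel=B65: service='air' → outer ELSE → base
parcel=B74: service='economy' → inner[width_cm >= 169] → cold
parcel=B79: service='freight' → outer ELSE → base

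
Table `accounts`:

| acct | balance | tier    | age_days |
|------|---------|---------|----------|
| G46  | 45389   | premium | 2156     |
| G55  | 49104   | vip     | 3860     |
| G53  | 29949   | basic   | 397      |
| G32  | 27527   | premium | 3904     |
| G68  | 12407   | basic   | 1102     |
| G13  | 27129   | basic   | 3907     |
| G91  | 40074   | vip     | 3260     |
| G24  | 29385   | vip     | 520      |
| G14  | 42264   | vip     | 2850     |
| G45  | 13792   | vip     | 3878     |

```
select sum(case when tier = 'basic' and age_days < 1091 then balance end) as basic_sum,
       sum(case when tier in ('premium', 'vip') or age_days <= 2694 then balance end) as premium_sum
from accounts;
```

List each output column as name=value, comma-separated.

[basic_sum: tier = 'basic' and age_days < 1091]
acct=G46: ✗
acct=G55: ✗
acct=G53: ✓ → 29949
acct=G32: ✗
acct=G68: ✗
acct=G13: ✗
acct=G91: ✗
acct=G24: ✗
acct=G14: ✗
acct=G45: ✗
basic_sum = 29949
—
[premium_sum: tier in ('premium', 'vip') or age_days <= 2694]
acct=G46: ✓ → 45389
acct=G55: ✓ → 49104
acct=G53: ✓ → 29949
acct=G32: ✓ → 27527
acct=G68: ✓ → 12407
acct=G13: ✗
acct=G91: ✓ → 40074
acct=G24: ✓ → 29385
acct=G14: ✓ → 42264
acct=G45: ✓ → 13792
premium_sum = 45389 + 49104 + 29949 + 27527 + 12407 + 40074 + 29385 + 42264 + 13792 = 289891

basic_sum=29949, premium_sum=289891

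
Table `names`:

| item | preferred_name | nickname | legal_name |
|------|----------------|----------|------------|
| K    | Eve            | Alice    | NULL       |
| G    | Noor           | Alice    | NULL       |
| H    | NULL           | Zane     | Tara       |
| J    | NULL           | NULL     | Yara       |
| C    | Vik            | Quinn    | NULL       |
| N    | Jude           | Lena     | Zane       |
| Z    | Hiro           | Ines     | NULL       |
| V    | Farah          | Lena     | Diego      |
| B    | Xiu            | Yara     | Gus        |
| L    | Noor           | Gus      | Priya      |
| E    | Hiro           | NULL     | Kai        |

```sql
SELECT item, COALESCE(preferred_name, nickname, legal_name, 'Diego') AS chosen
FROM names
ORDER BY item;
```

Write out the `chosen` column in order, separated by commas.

Xiu, Vik, Hiro, Noor, Zane, Yara, Eve, Noor, Jude, Farah, Hiro

item=B: preferred_name=Xiu → Xiu
item=C: preferred_name=Vik → Vik
item=E: preferred_name=Hiro → Hiro
item=G: preferred_name=Noor → Noor
item=H: preferred_name=NULL, nickname=Zane → Zane
item=J: preferred_name=NULL, nickname=NULL, legal_name=Yara → Yara
item=K: preferred_name=Eve → Eve
item=L: preferred_name=Noor → Noor
item=N: preferred_name=Jude → Jude
item=V: preferred_name=Farah → Farah
item=Z: preferred_name=Hiro → Hiro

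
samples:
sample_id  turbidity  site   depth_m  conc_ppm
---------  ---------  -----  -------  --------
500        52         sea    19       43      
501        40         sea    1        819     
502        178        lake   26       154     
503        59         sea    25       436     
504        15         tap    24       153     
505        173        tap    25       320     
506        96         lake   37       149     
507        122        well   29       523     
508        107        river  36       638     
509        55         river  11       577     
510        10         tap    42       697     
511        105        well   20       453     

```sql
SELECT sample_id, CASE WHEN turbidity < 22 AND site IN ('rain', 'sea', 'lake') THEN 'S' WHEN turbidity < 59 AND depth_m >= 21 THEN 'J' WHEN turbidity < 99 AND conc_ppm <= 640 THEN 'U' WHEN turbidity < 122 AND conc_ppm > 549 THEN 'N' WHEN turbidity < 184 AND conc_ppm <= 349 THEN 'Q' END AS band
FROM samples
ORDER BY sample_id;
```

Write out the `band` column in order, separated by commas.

U, N, Q, U, J, Q, U, NULL, N, U, J, NULL

sample_id=500: turbidity < 99 AND conc_ppm <= 640 → U
sample_id=501: turbidity < 122 AND conc_ppm > 549 → N
sample_id=502: turbidity < 184 AND conc_ppm <= 349 → Q
sample_id=503: turbidity < 99 AND conc_ppm <= 640 → U
sample_id=504: turbidity < 59 AND depth_m >= 21 → J
sample_id=505: turbidity < 184 AND conc_ppm <= 349 → Q
sample_id=506: turbidity < 99 AND conc_ppm <= 640 → U
sample_id=507: (no match → NULL) → NULL
sample_id=508: turbidity < 122 AND conc_ppm > 549 → N
sample_id=509: turbidity < 99 AND conc_ppm <= 640 → U
sample_id=510: turbidity < 59 AND depth_m >= 21 → J
sample_id=511: (no match → NULL) → NULL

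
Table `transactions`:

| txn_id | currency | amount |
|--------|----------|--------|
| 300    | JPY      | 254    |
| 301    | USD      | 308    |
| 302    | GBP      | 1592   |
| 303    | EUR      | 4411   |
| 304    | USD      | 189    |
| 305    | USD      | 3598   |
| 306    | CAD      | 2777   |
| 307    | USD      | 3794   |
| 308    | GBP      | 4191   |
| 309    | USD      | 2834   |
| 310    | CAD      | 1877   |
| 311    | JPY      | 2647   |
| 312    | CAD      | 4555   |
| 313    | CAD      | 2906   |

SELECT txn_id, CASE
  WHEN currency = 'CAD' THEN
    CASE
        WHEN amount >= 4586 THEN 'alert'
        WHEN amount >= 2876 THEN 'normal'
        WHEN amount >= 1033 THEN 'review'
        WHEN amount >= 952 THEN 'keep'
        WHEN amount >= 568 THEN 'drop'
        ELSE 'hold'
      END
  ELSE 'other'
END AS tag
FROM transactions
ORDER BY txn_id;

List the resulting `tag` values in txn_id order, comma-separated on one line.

other, other, other, other, other, other, review, other, other, other, review, other, normal, normal

txn_id=300: currency='JPY' → outer ELSE → other
txn_id=301: currency='USD' → outer ELSE → other
txn_id=302: currency='GBP' → outer ELSE → other
txn_id=303: currency='EUR' → outer ELSE → other
txn_id=304: currency='USD' → outer ELSE → other
txn_id=305: currency='USD' → outer ELSE → other
txn_id=306: currency='CAD' → inner[amount >= 1033] → review
txn_id=307: currency='USD' → outer ELSE → other
txn_id=308: currency='GBP' → outer ELSE → other
txn_id=309: currency='USD' → outer ELSE → other
txn_id=310: currency='CAD' → inner[amount >= 1033] → review
txn_id=311: currency='JPY' → outer ELSE → other
txn_id=312: currency='CAD' → inner[amount >= 2876] → normal
txn_id=313: currency='CAD' → inner[amount >= 2876] → normal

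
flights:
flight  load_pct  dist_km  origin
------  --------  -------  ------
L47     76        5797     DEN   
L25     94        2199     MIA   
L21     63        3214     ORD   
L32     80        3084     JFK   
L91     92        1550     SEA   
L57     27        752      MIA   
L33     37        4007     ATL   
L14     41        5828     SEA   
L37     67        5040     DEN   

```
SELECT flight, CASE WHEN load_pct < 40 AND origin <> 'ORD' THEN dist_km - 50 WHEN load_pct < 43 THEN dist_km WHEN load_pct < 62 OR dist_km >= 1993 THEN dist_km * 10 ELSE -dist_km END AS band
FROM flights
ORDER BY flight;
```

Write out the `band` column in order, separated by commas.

5828, 32140, 21990, 30840, 3957, 50400, 57970, 702, -1550

flight=L14: load_pct < 43 → 5828
flight=L21: load_pct < 62 OR dist_km >= 1993 → 32140
flight=L25: load_pct < 62 OR dist_km >= 1993 → 21990
flight=L32: load_pct < 62 OR dist_km >= 1993 → 30840
flight=L33: load_pct < 40 AND origin <> 'ORD' → 3957
flight=L37: load_pct < 62 OR dist_km >= 1993 → 50400
flight=L47: load_pct < 62 OR dist_km >= 1993 → 57970
flight=L57: load_pct < 40 AND origin <> 'ORD' → 702
flight=L91: ELSE → -1550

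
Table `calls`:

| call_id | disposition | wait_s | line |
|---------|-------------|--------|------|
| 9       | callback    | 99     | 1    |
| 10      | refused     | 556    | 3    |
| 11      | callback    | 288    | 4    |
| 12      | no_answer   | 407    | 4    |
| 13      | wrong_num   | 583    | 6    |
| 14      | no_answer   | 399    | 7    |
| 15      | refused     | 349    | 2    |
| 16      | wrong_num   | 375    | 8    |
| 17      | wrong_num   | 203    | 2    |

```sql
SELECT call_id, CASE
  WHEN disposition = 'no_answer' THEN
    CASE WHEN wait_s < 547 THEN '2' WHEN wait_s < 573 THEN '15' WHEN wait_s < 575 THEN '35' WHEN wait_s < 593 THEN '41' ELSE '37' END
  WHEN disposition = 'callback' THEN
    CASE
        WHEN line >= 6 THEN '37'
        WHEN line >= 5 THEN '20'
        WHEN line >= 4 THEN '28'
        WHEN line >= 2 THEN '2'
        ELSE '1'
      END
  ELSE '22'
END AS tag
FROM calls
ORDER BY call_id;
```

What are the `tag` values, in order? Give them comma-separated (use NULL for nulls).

1, 22, 28, 2, 22, 2, 22, 22, 22

call_id=9: disposition='callback' → inner[ELSE] → 1
call_id=10: disposition='refused' → outer ELSE → 22
call_id=11: disposition='callback' → inner[line >= 4] → 28
call_id=12: disposition='no_answer' → inner[wait_s < 547] → 2
call_id=13: disposition='wrong_num' → outer ELSE → 22
call_id=14: disposition='no_answer' → inner[wait_s < 547] → 2
call_id=15: disposition='refused' → outer ELSE → 22
call_id=16: disposition='wrong_num' → outer ELSE → 22
call_id=17: disposition='wrong_num' → outer ELSE → 22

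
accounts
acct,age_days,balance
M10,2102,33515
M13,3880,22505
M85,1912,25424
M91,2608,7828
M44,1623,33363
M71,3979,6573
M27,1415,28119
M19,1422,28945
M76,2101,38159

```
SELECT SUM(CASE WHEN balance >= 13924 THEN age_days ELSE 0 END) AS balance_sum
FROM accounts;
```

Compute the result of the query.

acct=M10: ✓ → 2102
acct=M13: ✓ → 3880
acct=M85: ✓ → 1912
acct=M91: ✗
acct=M44: ✓ → 1623
acct=M71: ✗
acct=M27: ✓ → 1415
acct=M19: ✓ → 1422
acct=M76: ✓ → 2101
balance_sum = 2102 + 3880 + 1912 + 1623 + 1415 + 1422 + 2101 = 14455

14455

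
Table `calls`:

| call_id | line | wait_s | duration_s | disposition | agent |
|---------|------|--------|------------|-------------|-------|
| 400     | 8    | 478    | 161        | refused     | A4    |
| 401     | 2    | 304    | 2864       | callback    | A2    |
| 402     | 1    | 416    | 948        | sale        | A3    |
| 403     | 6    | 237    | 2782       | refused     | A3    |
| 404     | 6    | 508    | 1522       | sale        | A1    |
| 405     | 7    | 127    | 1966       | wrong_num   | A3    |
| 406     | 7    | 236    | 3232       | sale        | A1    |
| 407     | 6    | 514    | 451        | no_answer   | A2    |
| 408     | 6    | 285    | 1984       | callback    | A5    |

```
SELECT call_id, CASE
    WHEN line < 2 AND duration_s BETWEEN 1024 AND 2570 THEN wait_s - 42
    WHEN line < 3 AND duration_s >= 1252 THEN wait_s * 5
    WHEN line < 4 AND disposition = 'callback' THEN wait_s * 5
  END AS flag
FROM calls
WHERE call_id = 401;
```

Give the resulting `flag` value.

call_id = 401: line=2, wait_s=304, duration_s=2864, disposition=callback, agent=A2.
line < 2 AND duration_s BETWEEN 1024 AND 2570 → false
line < 3 AND duration_s >= 1252 → true → 1520

1520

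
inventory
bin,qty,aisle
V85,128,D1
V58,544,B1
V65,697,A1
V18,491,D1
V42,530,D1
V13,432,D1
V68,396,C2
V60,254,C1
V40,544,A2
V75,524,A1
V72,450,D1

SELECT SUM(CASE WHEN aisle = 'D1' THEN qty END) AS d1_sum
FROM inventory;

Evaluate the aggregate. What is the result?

bin=V85: ✓ → 128
bin=V58: ✗
bin=V65: ✗
bin=V18: ✓ → 491
bin=V42: ✓ → 530
bin=V13: ✓ → 432
bin=V68: ✗
bin=V60: ✗
bin=V40: ✗
bin=V75: ✗
bin=V72: ✓ → 450
d1_sum = 128 + 491 + 530 + 432 + 450 = 2031

2031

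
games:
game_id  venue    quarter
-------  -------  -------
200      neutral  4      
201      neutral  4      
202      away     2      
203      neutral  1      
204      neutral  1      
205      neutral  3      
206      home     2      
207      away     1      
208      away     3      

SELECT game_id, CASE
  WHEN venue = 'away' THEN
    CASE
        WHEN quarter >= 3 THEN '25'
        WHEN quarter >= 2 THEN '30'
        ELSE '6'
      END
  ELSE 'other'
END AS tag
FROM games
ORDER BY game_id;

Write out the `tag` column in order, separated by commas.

game_id=200: venue='neutral' → outer ELSE → other
game_id=201: venue='neutral' → outer ELSE → other
game_id=202: venue='away' → inner[quarter >= 2] → 30
game_id=203: venue='neutral' → outer ELSE → other
game_id=204: venue='neutral' → outer ELSE → other
game_id=205: venue='neutral' → outer ELSE → other
game_id=206: venue='home' → outer ELSE → other
game_id=207: venue='away' → inner[ELSE] → 6
game_id=208: venue='away' → inner[quarter >= 3] → 25

other, other, 30, other, other, other, other, 6, 25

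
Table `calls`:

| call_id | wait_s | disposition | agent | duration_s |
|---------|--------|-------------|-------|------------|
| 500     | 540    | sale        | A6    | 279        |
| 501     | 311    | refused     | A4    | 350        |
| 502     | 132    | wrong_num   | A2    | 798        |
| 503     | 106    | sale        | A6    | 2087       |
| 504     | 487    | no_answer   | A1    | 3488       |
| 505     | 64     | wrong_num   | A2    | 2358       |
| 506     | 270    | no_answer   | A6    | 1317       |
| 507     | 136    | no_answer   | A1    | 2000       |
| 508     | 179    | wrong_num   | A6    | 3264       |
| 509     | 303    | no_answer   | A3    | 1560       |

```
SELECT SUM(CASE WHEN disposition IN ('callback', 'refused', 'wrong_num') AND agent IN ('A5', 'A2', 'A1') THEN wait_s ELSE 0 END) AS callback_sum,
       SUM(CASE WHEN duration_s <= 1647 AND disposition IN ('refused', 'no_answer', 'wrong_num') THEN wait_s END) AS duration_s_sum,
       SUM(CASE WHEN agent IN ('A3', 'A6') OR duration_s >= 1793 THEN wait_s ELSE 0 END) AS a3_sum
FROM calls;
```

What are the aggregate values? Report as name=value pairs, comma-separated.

callback_sum=196, duration_s_sum=1016, a3_sum=2085

[callback_sum: disposition IN ('callback', 'refused', 'wrong_num') AND agent IN ('A5', 'A2', 'A1')]
call_id=500: ✗
call_id=501: ✗
call_id=502: ✓ → 132
call_id=503: ✗
call_id=504: ✗
call_id=505: ✓ → 64
call_id=506: ✗
call_id=507: ✗
call_id=508: ✗
call_id=509: ✗
callback_sum = 132 + 64 = 196
—
[duration_s_sum: duration_s <= 1647 AND disposition IN ('refused', 'no_answer', 'wrong_num')]
call_id=500: ✗
call_id=501: ✓ → 311
call_id=502: ✓ → 132
call_id=503: ✗
call_id=504: ✗
call_id=505: ✗
call_id=506: ✓ → 270
call_id=507: ✗
call_id=508: ✗
call_id=509: ✓ → 303
duration_s_sum = 311 + 132 + 270 + 303 = 1016
—
[a3_sum: agent IN ('A3', 'A6') OR duration_s >= 1793]
call_id=500: ✓ → 540
call_id=501: ✗
call_id=502: ✗
call_id=503: ✓ → 106
call_id=504: ✓ → 487
call_id=505: ✓ → 64
call_id=506: ✓ → 270
call_id=507: ✓ → 136
call_id=508: ✓ → 179
call_id=509: ✓ → 303
a3_sum = 540 + 106 + 487 + 64 + 270 + 136 + 179 + 303 = 2085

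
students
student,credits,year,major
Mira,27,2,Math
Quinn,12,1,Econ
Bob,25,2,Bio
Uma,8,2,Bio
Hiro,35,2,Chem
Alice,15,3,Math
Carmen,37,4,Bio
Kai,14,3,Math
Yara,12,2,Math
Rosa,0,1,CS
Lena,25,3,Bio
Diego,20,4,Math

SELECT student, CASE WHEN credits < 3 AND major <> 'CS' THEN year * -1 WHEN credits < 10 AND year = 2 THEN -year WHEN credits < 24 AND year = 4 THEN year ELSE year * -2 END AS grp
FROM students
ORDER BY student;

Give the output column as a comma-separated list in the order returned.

student=Alice: ELSE → -6
student=Bob: ELSE → -4
student=Carmen: ELSE → -8
student=Diego: credits < 24 AND year = 4 → 4
student=Hiro: ELSE → -4
student=Kai: ELSE → -6
student=Lena: ELSE → -6
student=Mira: ELSE → -4
student=Quinn: ELSE → -2
student=Rosa: ELSE → -2
student=Uma: credits < 10 AND year = 2 → -2
student=Yara: ELSE → -4

-6, -4, -8, 4, -4, -6, -6, -4, -2, -2, -2, -4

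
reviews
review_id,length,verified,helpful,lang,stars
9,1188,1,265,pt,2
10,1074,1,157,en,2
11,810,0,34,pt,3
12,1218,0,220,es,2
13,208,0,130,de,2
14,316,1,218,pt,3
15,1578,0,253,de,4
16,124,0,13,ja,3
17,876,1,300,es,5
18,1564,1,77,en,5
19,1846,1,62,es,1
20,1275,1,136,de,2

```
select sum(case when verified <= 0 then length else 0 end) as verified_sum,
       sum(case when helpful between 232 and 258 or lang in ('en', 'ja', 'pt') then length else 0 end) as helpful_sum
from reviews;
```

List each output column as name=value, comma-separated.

[verified_sum: verified <= 0]
review_id=9: ✗
review_id=10: ✗
review_id=11: ✓ → 810
review_id=12: ✓ → 1218
review_id=13: ✓ → 208
review_id=14: ✗
review_id=15: ✓ → 1578
review_id=16: ✓ → 124
review_id=17: ✗
review_id=18: ✗
review_id=19: ✗
review_id=20: ✗
verified_sum = 810 + 1218 + 208 + 1578 + 124 = 3938
—
[helpful_sum: helpful between 232 and 258 or lang in ('en', 'ja', 'pt')]
review_id=9: ✓ → 1188
review_id=10: ✓ → 1074
review_id=11: ✓ → 810
review_id=12: ✗
review_id=13: ✗
review_id=14: ✓ → 316
review_id=15: ✓ → 1578
review_id=16: ✓ → 124
review_id=17: ✗
review_id=18: ✓ → 1564
review_id=19: ✗
review_id=20: ✗
helpful_sum = 1188 + 1074 + 810 + 316 + 1578 + 124 + 1564 = 6654

verified_sum=3938, helpful_sum=6654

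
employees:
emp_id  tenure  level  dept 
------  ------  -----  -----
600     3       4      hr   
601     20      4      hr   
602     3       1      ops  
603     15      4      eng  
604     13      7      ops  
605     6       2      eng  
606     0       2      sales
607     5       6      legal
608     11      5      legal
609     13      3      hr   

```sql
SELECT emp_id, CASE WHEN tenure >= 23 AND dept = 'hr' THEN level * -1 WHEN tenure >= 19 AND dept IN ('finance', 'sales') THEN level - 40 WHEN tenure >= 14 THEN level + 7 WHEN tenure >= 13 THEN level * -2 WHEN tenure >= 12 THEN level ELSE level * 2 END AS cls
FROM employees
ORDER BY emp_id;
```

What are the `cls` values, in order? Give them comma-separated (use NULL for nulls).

emp_id=600: ELSE → 8
emp_id=601: tenure >= 14 → 11
emp_id=602: ELSE → 2
emp_id=603: tenure >= 14 → 11
emp_id=604: tenure >= 13 → -14
emp_id=605: ELSE → 4
emp_id=606: ELSE → 4
emp_id=607: ELSE → 12
emp_id=608: ELSE → 10
emp_id=609: tenure >= 13 → -6

8, 11, 2, 11, -14, 4, 4, 12, 10, -6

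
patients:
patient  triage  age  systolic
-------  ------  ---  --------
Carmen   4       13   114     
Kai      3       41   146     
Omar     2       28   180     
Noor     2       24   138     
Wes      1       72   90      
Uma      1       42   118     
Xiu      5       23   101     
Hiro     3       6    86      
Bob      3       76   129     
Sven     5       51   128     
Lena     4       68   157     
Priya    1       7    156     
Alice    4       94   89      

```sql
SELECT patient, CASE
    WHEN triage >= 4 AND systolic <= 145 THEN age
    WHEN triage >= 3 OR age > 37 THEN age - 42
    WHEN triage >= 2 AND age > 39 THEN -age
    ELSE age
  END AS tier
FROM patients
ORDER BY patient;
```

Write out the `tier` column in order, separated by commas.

patient=Alice: triage >= 4 AND systolic <= 145 → 94
patient=Bob: triage >= 3 OR age > 37 → 34
patient=Carmen: triage >= 4 AND systolic <= 145 → 13
patient=Hiro: triage >= 3 OR age > 37 → -36
patient=Kai: triage >= 3 OR age > 37 → -1
patient=Lena: triage >= 3 OR age > 37 → 26
patient=Noor: ELSE → 24
patient=Omar: ELSE → 28
patient=Priya: ELSE → 7
patient=Sven: triage >= 4 AND systolic <= 145 → 51
patient=Uma: triage >= 3 OR age > 37 → 0
patient=Wes: triage >= 3 OR age > 37 → 30
patient=Xiu: triage >= 4 AND systolic <= 145 → 23

94, 34, 13, -36, -1, 26, 24, 28, 7, 51, 0, 30, 23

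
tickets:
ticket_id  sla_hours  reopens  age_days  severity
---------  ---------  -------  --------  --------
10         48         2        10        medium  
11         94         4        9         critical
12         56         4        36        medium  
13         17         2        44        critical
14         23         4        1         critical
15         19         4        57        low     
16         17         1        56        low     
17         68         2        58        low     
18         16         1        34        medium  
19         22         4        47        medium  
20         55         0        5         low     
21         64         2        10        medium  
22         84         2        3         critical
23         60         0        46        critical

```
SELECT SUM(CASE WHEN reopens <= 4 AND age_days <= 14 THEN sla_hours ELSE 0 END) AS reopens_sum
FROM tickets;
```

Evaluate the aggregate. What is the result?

368

ticket_id=10: ✓ → 48
ticket_id=11: ✓ → 94
ticket_id=12: ✗
ticket_id=13: ✗
ticket_id=14: ✓ → 23
ticket_id=15: ✗
ticket_id=16: ✗
ticket_id=17: ✗
ticket_id=18: ✗
ticket_id=19: ✗
ticket_id=20: ✓ → 55
ticket_id=21: ✓ → 64
ticket_id=22: ✓ → 84
ticket_id=23: ✗
reopens_sum = 48 + 94 + 23 + 55 + 64 + 84 = 368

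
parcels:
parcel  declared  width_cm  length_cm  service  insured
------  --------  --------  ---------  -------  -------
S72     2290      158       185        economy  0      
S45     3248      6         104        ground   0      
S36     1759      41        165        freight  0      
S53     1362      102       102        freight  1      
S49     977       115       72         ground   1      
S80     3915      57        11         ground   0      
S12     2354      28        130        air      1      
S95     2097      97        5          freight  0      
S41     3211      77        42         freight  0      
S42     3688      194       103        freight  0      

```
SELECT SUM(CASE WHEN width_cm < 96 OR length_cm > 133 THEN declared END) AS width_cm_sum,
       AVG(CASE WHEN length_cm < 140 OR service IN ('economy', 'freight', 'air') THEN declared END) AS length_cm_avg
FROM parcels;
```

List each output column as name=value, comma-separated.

width_cm_sum=16777, length_cm_avg=2490.1

[width_cm_sum: width_cm < 96 OR length_cm > 133]
parcel=S72: ✓ → 2290
parcel=S45: ✓ → 3248
parcel=S36: ✓ → 1759
parcel=S53: ✗
parcel=S49: ✗
parcel=S80: ✓ → 3915
parcel=S12: ✓ → 2354
parcel=S95: ✗
parcel=S41: ✓ → 3211
parcel=S42: ✗
width_cm_sum = 2290 + 3248 + 1759 + 3915 + 2354 + 3211 = 16777
—
[length_cm_avg: length_cm < 140 OR service IN ('economy', 'freight', 'air')]
parcel=S72: ✓ → 2290
parcel=S45: ✓ → 3248
parcel=S36: ✓ → 1759
parcel=S53: ✓ → 1362
parcel=S49: ✓ → 977
parcel=S80: ✓ → 3915
parcel=S12: ✓ → 2354
parcel=S95: ✓ → 2097
parcel=S41: ✓ → 3211
parcel=S42: ✓ → 3688
length_cm_avg = (2290 + 3248 + 1759 + 1362 + 977 + 3915 + 2354 + 2097 + 3211 + 3688) / 10 = 2490.1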